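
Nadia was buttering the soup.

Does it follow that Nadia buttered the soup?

no

'was buttering' is progressive; for an accomplishment like 'butter the soup', it doesn't entail completion.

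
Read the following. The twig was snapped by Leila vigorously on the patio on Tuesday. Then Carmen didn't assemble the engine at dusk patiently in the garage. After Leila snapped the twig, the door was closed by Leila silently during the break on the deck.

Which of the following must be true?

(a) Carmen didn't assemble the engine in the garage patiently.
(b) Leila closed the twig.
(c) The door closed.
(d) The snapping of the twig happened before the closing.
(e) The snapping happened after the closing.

(a) Not entailed — dropping 'at dusk' under negation is not valid — the original leaves open that Carmen assembled the engine some other way.
(b) Not entailed — Leila closed the door, not the twig; the twig belongs to the snapping event.
(c) Entailed — 'Leila closed the door' is causative; it entails the inchoative 'the door closed'.
(d) Entailed — the narrative places the snapping before the closing.
(e) Not entailed — the narrative places the snapping before the closing, not after.

(c), (d)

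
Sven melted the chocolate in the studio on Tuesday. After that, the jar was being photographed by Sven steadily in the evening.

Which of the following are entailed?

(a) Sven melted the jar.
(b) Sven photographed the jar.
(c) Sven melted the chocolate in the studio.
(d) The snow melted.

(a) Not entailed — Sven melted the chocolate, not the jar; the jar belongs to the photographing event.
(b) Not entailed — 'was photographing' is progressive on an accomplishment; it does not entail the completed 'photographed'.
(c) Entailed — dropping 'on Tuesday' leaves a sub-description the original still satisfies.
(d) Not entailed — the chocolate is what melted, not the snow.

(c)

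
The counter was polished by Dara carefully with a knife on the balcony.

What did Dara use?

'with a knife' marks the instrument of the polishing event.

a knife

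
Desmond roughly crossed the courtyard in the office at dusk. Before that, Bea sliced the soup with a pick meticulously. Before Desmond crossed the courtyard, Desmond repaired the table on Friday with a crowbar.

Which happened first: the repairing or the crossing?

the repairing

The connectives place the repairing before the crossing.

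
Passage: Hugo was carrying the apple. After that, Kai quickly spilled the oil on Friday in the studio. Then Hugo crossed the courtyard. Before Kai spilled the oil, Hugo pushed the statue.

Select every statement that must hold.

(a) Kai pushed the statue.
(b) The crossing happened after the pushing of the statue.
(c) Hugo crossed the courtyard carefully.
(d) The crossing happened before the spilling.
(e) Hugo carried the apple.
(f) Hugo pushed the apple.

(a) Not entailed — the passage has Hugo pushing the statue, not Kai.
(b) Entailed — the narrative places the pushing before the crossing.
(c) Not entailed — 'carefully' adds information not in the original event.
(d) Not entailed — the narrative places the spilling before the crossing, not after.
(e) Entailed — 'carry' is an activity; 'was carrying' entails that some carrying happened, so 'carried' holds.
(f) Not entailed — Hugo pushed the statue, not the apple; the apple belongs to the carrying event.

(b), (e)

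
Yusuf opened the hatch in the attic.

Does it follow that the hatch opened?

yes

'Yusuf opened the hatch' is the causative; it entails the inchoative 'the hatch opened'.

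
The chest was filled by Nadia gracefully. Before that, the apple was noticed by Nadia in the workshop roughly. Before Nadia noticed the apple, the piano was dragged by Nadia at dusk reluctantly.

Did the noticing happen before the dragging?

The narrative orders the dragging before the noticing.

no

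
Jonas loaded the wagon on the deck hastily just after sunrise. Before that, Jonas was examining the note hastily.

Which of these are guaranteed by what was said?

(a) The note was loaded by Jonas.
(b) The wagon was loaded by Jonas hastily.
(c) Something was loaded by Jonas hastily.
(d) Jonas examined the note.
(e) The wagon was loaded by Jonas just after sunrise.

(b), (c), (d), (e)

(a) Not entailed — Jonas loaded the wagon, not the note; the note belongs to the examining event.
(b) Entailed — the original entails any weakening of itself; this just drops 'just after sunrise', 'on the deck'.
(c) Entailed — the original entails any weakening of itself; this just drops 'just after sunrise', 'on the deck' and generalizes the patient.
(d) Entailed — 'examine' is an activity; 'was examining' entails that some examining happened, so 'examined' holds.
(e) Entailed — the original entails any weakening of itself; this just drops 'on the deck', 'hastily'.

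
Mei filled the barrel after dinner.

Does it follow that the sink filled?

no

Nothing is said about any sink; only the barrel is affected.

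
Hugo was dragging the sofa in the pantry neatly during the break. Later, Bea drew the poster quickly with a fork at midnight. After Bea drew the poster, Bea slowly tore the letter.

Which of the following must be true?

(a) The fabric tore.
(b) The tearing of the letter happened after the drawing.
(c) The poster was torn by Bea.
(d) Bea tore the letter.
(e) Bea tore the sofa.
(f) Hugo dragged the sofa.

(b), (d), (f)

(a) Not entailed — the letter is what tore, not the fabric.
(b) Entailed — the narrative places the drawing before the tearing.
(c) Not entailed — Bea tore the letter, not the poster; the poster belongs to the drawing event.
(d) Entailed — the original entails any weakening of itself; this just drops 'slowly'.
(e) Not entailed — Bea tore the letter, not the sofa; the sofa belongs to the dragging event.
(f) Entailed — 'drag' is an activity; 'was dragging' entails that some dragging happened, so 'dragged' holds.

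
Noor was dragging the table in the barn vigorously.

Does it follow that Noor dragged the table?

'drag' is atelic; if Noor was dragging the table, then Noor dragged the table (for some time).

yes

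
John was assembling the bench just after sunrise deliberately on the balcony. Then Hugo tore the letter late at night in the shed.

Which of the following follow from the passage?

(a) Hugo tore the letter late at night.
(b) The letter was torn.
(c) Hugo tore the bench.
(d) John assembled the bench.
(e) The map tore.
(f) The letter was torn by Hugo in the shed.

(a), (b), (f)

(a) Entailed — dropping 'in the shed' leaves a sub-description the original still satisfies.
(b) Entailed — the original entails any weakening of itself; this just drops 'late at night', 'in the shed' and generalizes the agent.
(c) Not entailed — Hugo tore the letter, not the bench; the bench belongs to the assembling event.
(d) Not entailed — 'was assembling' is progressive on an accomplishment; it does not entail the completed 'assembled'.
(e) Not entailed — the letter is what tore, not the map.
(f) Entailed — this follows by dropping conjuncts from the tearing event's description.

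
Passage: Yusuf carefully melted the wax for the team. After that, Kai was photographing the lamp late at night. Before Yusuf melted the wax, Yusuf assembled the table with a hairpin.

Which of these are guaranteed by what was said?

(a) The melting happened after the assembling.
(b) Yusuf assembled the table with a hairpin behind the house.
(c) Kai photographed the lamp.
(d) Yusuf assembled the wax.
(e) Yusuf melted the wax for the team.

(a) Entailed — the narrative places the assembling before the melting.
(b) Not entailed — 'behind the house' adds information not in the original event.
(c) Not entailed — 'was photographing' is progressive on an accomplishment; it does not entail the completed 'photographed'.
(d) Not entailed — Yusuf assembled the table, not the wax; the wax belongs to the melting event.
(e) Entailed — every conjunct here is already in the original melting event.

(a), (e)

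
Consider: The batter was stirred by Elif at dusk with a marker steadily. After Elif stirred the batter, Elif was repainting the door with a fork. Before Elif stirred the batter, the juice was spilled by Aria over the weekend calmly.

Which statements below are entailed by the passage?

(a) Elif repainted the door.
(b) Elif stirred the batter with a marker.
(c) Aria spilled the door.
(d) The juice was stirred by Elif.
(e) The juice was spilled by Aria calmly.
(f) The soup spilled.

(a) Not entailed — 'was repainting' is progressive on an accomplishment; it does not entail the completed 'repainted'.
(b) Entailed — this follows by dropping conjuncts from the stirring event's description.
(c) Not entailed — Aria spilled the juice, not the door; the door belongs to the repainting event.
(d) Not entailed — Elif stirred the batter, not the juice; the juice belongs to the spilling event.
(e) Entailed — every conjunct here is already in the original spilling event.
(f) Not entailed — the juice is what spilled, not the soup.

(b), (e)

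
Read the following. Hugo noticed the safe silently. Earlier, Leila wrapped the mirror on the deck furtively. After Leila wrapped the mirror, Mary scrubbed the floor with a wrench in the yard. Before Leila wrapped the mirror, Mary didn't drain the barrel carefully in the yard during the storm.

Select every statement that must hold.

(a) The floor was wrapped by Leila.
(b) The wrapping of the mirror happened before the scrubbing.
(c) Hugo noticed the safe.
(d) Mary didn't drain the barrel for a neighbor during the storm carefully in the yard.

(b), (c), (d)

(a) Not entailed — Leila wrapped the mirror, not the floor; the floor belongs to the scrubbing event.
(b) Entailed — the narrative places the wrapping before the scrubbing.
(c) Entailed — every conjunct here is already in the original noticing event.
(d) Entailed — under negation, adding a further restriction is entailed: if no such draining event occurred, none occurred for a neighbor either.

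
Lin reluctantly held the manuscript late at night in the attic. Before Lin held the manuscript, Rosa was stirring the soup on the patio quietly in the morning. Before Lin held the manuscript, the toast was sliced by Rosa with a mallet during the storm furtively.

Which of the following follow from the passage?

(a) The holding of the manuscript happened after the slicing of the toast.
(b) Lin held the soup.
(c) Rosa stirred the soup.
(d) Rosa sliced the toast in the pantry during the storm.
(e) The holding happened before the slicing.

(a), (c)

(a) Entailed — the narrative places the slicing before the holding.
(b) Not entailed — Lin held the manuscript, not the soup; the soup belongs to the stirring event.
(c) Entailed — 'stir' is an activity; 'was stirring' entails that some stirring happened, so 'stirred' holds.
(d) Not entailed — 'in the pantry' adds information not in the original event.
(e) Not entailed — the narrative places the slicing before the holding, not after.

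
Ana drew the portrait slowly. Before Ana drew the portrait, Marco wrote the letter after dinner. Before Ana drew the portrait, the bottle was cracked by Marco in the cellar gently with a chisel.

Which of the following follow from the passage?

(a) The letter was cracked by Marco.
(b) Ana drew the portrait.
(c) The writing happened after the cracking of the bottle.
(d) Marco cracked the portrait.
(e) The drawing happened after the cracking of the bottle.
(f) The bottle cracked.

(a) Not entailed — Marco cracked the bottle, not the letter; the letter belongs to the writing event.
(b) Entailed — this follows by dropping conjuncts from the drawing event's description.
(c) Not entailed — the narrative doesn't order the cracking relative to the writing.
(d) Not entailed — Marco cracked the bottle, not the portrait; the portrait belongs to the drawing event.
(e) Entailed — the narrative places the cracking before the drawing.
(f) Entailed — 'Marco cracked the bottle' is causative; it entails the inchoative 'the bottle cracked'.

(b), (e), (f)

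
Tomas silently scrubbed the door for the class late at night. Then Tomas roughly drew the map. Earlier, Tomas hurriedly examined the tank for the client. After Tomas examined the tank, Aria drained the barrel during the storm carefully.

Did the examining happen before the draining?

The narrative orders the examining before the draining.

yes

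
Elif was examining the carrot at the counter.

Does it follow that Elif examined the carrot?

'examine' is atelic; if Elif was examining the carrot, then Elif examined the carrot (for some time).

yes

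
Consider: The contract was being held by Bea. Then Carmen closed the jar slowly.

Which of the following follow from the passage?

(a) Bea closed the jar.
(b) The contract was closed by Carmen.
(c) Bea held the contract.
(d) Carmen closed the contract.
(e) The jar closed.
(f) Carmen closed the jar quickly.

(c), (e)

(a) Not entailed — the passage has Carmen closing the jar, not Bea.
(b) Not entailed — Carmen closed the jar, not the contract; the contract belongs to the holding event.
(c) Entailed — 'hold' is an activity; 'was holding' entails that some holding happened, so 'held' holds.
(d) Not entailed — Carmen closed the jar, not the contract; the contract belongs to the holding event.
(e) Entailed — 'Carmen closed the jar' is causative; it entails the inchoative 'the jar closed'.
(f) Not entailed — 'quickly' adds a manner not in (and inconsistent with) the original.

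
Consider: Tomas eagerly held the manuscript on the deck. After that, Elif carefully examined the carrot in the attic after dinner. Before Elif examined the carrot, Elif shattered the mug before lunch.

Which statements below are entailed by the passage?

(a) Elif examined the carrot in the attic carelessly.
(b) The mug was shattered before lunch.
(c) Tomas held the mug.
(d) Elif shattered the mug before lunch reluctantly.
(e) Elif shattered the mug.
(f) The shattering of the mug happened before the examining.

(a) Not entailed — 'carelessly' adds a manner not in (and inconsistent with) the original.
(b) Entailed — this follows by dropping conjuncts from the shattering event's description.
(c) Not entailed — Tomas held the manuscript, not the mug; the mug belongs to the shattering event.
(d) Not entailed — 'reluctantly' adds information not in the original event.
(e) Entailed — dropping 'before lunch' leaves a sub-description the original still satisfies.
(f) Entailed — the narrative places the shattering before the examining.

(b), (e), (f)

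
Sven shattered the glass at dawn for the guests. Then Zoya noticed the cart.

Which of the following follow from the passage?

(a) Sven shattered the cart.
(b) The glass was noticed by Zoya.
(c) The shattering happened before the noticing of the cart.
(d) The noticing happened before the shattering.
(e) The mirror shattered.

(c)

(a) Not entailed — Sven shattered the glass, not the cart; the cart belongs to the noticing event.
(b) Not entailed — Zoya noticed the cart, not the glass; the glass belongs to the shattering event.
(c) Entailed — the narrative places the shattering before the noticing.
(d) Not entailed — the narrative places the shattering before the noticing, not after.
(e) Not entailed — the glass is what shattered, not the mirror.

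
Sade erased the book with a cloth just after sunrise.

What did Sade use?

a cloth

'with a cloth' marks the instrument of the erasing event.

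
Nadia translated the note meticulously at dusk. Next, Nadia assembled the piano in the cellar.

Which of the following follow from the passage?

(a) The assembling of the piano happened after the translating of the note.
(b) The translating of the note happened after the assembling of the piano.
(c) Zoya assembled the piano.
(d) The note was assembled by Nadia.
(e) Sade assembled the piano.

(a)

(a) Entailed — the narrative places the translating before the assembling.
(b) Not entailed — the narrative places the translating before the assembling, not after.
(c) Not entailed — the passage has Nadia assembling the piano, not Zoya.
(d) Not entailed — Nadia assembled the piano, not the note; the note belongs to the translating event.
(e) Not entailed — the passage has Nadia assembling the piano, not Sade.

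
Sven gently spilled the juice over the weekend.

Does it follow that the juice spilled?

yes

'Sven spilled the juice' is the causative; it entails the inchoative 'the juice spilled'.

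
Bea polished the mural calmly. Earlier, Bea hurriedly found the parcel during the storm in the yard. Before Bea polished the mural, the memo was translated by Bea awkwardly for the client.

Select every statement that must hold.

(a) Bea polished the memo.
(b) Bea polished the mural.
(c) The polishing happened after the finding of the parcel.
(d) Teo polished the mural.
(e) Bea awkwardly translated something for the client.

(b), (c), (e)

(a) Not entailed — Bea polished the mural, not the memo; the memo belongs to the translating event.
(b) Entailed — the original entails any weakening of itself; this just drops 'calmly'.
(c) Entailed — the narrative places the finding before the polishing.
(d) Not entailed — the passage has Bea polishing the mural, not Teo.
(e) Entailed — every conjunct here is already in the original translating event.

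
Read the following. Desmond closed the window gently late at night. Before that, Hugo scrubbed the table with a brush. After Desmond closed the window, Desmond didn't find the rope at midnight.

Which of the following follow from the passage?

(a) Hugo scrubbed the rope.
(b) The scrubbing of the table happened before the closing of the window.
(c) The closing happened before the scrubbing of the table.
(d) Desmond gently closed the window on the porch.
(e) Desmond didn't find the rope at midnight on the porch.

(a) Not entailed — Hugo scrubbed the table, not the rope; the rope belongs to the finding event.
(b) Entailed — the narrative places the scrubbing before the closing.
(c) Not entailed — the narrative places the scrubbing before the closing, not after.
(d) Not entailed — 'on the porch' adds information not in the original event.
(e) Entailed — under negation, adding a further restriction is entailed: if no such finding event occurred, none occurred on the porch either.

(b), (e)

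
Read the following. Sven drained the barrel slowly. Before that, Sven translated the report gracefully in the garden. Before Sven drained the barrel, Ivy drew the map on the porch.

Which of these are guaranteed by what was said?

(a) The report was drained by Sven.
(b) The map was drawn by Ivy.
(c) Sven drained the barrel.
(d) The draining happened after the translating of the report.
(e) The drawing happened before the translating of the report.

(b), (c), (d)

(a) Not entailed — Sven drained the barrel, not the report; the report belongs to the translating event.
(b) Entailed — the original entails any weakening of itself; this just drops 'on the porch'.
(c) Entailed — dropping 'slowly' leaves a sub-description the original still satisfies.
(d) Entailed — the narrative places the translating before the draining.
(e) Not entailed — the narrative doesn't order the drawing relative to the translating.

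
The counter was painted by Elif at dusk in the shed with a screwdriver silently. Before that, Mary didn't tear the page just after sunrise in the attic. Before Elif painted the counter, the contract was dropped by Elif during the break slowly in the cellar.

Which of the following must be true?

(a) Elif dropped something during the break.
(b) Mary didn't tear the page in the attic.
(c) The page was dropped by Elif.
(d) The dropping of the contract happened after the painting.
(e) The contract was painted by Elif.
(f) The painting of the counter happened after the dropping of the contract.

(a) Entailed — every conjunct here is already in the original dropping event.
(b) Not entailed — dropping 'just after sunrise' under negation is not valid — the original leaves open that Mary tore the page some other way.
(c) Not entailed — Elif dropped the contract, not the page; the page belongs to the tearing event.
(d) Not entailed — the narrative places the dropping before the painting, not after.
(e) Not entailed — Elif painted the counter, not the contract; the contract belongs to the dropping event.
(f) Entailed — the narrative places the dropping before the painting.

(a), (f)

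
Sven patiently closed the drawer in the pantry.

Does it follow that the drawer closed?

yes

'Sven closed the drawer' is the causative; it entails the inchoative 'the drawer closed'.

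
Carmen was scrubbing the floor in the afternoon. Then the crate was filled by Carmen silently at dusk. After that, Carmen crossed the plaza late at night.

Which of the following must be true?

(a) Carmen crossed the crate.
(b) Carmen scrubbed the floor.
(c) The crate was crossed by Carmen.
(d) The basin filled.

(b)

(a) Not entailed — Carmen crossed the plaza, not the crate; the crate belongs to the filling event.
(b) Entailed — 'scrub' is an activity; 'was scrubbing' entails that some scrubbing happened, so 'scrubbed' holds.
(c) Not entailed — Carmen crossed the plaza, not the crate; the crate belongs to the filling event.
(d) Not entailed — the crate is what filled, not the basin.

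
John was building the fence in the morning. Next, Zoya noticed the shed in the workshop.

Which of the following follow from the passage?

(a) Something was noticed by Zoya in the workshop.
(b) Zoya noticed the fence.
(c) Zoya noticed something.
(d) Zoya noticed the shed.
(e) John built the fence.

(a), (c), (d)

(a) Entailed — generalizing the patient leaves a sub-description the original still satisfies.
(b) Not entailed — Zoya noticed the shed, not the fence; the fence belongs to the building event.
(c) Entailed — the original entails any weakening of itself; this just drops 'in the workshop' and generalizes the patient.
(d) Entailed — the original entails any weakening of itself; this just drops 'in the workshop'.
(e) Not entailed — 'was building' is progressive on an accomplishment; it does not entail the completed 'built'.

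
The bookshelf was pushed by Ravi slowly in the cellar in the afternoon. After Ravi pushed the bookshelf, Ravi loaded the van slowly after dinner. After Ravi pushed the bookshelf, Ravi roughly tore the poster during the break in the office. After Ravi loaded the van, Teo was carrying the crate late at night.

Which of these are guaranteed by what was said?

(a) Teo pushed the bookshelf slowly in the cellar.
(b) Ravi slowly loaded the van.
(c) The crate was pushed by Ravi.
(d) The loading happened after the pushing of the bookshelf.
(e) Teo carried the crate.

(a) Not entailed — the passage has Ravi pushing the bookshelf, not Teo.
(b) Entailed — the original entails any weakening of itself; this just drops 'after dinner'.
(c) Not entailed — Ravi pushed the bookshelf, not the crate; the crate belongs to the carrying event.
(d) Entailed — the narrative places the pushing before the loading.
(e) Entailed — 'carry' is an activity; 'was carrying' entails that some carrying happened, so 'carried' holds.

(b), (d), (e)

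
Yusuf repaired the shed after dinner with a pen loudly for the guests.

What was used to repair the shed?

a pen

'with a pen' marks the instrument of the repairing event.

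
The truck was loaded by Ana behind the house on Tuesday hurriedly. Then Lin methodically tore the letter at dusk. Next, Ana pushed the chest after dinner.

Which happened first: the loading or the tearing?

the loading

The connectives place the loading before the tearing.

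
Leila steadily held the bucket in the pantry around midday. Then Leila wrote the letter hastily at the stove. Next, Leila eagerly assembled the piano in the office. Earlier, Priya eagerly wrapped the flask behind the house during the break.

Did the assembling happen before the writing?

The narrative orders the writing before the assembling.

no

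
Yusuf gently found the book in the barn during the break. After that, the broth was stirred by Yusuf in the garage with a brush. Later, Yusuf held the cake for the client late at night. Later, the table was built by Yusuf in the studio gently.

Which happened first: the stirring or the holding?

the stirring

The connectives place the stirring before the holding.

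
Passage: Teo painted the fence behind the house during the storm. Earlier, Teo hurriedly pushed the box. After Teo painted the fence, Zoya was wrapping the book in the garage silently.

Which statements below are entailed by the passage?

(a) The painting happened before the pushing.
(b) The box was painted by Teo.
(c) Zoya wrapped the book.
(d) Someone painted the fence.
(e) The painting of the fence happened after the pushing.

(a) Not entailed — the narrative places the pushing before the painting, not after.
(b) Not entailed — Teo painted the fence, not the box; the box belongs to the pushing event.
(c) Not entailed — 'was wrapping' is progressive on an accomplishment; it does not entail the completed 'wrapped'.
(d) Entailed — dropping 'during the storm', 'behind the house' and generalizing the agent leaves a sub-description the original still satisfies.
(e) Entailed — the narrative places the pushing before the painting.

(d), (e)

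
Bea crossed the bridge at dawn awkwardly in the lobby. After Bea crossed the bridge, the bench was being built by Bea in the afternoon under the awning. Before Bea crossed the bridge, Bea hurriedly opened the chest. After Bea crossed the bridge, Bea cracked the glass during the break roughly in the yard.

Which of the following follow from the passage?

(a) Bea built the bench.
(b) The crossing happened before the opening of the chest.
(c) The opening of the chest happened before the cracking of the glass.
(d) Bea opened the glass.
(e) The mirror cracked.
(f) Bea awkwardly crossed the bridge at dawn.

(a) Not entailed — 'was building' is progressive on an accomplishment; it does not entail the completed 'built'.
(b) Not entailed — the narrative places the opening before the crossing, not after.
(c) Entailed — the narrative places the opening before the cracking.
(d) Not entailed — Bea opened the chest, not the glass; the glass belongs to the cracking event.
(e) Not entailed — the glass is what cracked, not the mirror.
(f) Entailed — every conjunct here is already in the original crossing event.

(c), (f)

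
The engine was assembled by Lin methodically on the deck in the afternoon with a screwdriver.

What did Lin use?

'with a screwdriver' marks the instrument of the assembling event.

a screwdriver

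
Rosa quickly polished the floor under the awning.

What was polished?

the floor

'the floor' marks the patient of the polishing event.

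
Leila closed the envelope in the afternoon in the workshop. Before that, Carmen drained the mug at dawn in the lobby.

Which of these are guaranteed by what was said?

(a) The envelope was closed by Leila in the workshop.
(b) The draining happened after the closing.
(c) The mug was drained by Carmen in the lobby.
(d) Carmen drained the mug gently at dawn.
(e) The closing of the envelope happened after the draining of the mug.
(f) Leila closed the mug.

(a) Entailed — dropping 'in the afternoon' leaves a sub-description the original still satisfies.
(b) Not entailed — the narrative places the draining before the closing, not after.
(c) Entailed — every conjunct here is already in the original draining event.
(d) Not entailed — 'gently' adds information not in the original event.
(e) Entailed — the narrative places the draining before the closing.
(f) Not entailed — Leila closed the envelope, not the mug; the mug belongs to the draining event.

(a), (c), (e)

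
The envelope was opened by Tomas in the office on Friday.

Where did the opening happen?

in the office

'in the office' marks the location of the opening event.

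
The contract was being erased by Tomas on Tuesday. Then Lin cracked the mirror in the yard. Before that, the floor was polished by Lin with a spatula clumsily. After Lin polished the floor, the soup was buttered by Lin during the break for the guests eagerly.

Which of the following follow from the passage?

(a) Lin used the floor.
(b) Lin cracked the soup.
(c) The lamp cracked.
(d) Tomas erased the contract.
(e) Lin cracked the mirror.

(e)

(a) Not entailed — the floor is the patient, not an instrument — Lin used a spatula.
(b) Not entailed — Lin cracked the mirror, not the soup; the soup belongs to the buttering event.
(c) Not entailed — the mirror is what cracked, not the lamp.
(d) Not entailed — 'was erasing' is progressive on an accomplishment; it does not entail the completed 'erased'.
(e) Entailed — the original entails any weakening of itself; this just drops 'in the yard'.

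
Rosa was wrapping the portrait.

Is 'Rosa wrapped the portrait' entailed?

no

'was wrapping' is progressive; for an accomplishment like 'wrap the portrait', it doesn't entail completion.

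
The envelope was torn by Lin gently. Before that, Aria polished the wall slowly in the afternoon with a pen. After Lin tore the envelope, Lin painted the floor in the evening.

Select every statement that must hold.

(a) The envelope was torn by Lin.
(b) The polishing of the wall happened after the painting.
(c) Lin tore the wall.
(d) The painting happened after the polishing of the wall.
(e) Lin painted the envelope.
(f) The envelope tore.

(a), (d), (f)

(a) Entailed — dropping 'gently' leaves a sub-description the original still satisfies.
(b) Not entailed — the narrative places the polishing before the painting, not after.
(c) Not entailed — Lin tore the envelope, not the wall; the wall belongs to the polishing event.
(d) Entailed — the narrative places the polishing before the painting.
(e) Not entailed — Lin painted the floor, not the envelope; the envelope belongs to the tearing event.
(f) Entailed — 'Lin tore the envelope' is causative; it entails the inchoative 'the envelope tore'.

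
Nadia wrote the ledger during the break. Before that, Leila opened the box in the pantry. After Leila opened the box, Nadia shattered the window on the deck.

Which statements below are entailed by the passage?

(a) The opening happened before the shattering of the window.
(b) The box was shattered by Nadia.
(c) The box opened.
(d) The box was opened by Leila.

(a), (c), (d)

(a) Entailed — the narrative places the opening before the shattering.
(b) Not entailed — Nadia shattered the window, not the box; the box belongs to the opening event.
(c) Entailed — 'Leila opened the box' is causative; it entails the inchoative 'the box opened'.
(d) Entailed — the original entails any weakening of itself; this just drops 'in the pantry'.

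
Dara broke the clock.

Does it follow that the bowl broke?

Nothing is said about any bowl; only the clock is affected.

no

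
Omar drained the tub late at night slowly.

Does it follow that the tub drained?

'Omar drained the tub' is the causative; it entails the inchoative 'the tub drained'.

yes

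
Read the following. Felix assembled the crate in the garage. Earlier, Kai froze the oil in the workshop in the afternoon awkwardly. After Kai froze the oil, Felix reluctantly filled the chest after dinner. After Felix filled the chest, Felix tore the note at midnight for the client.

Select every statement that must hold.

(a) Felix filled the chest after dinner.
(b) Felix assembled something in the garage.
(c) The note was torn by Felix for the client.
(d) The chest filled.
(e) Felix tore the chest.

(a) Entailed — this follows by dropping conjuncts from the filling event's description.
(b) Entailed — generalizing the patient leaves a sub-description the original still satisfies.
(c) Entailed — dropping 'at midnight' leaves a sub-description the original still satisfies.
(d) Entailed — 'Felix filled the chest' is causative; it entails the inchoative 'the chest filled'.
(e) Not entailed — Felix tore the note, not the chest; the chest belongs to the filling event.

(a), (b), (c), (d)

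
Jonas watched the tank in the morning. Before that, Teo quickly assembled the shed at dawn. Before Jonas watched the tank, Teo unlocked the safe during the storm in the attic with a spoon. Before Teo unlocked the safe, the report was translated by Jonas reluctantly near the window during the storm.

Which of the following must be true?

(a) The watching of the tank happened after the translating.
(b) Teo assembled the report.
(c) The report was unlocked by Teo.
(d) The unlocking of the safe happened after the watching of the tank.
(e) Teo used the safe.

(a)

(a) Entailed — the narrative places the translating before the watching.
(b) Not entailed — Teo assembled the shed, not the report; the report belongs to the translating event.
(c) Not entailed — Teo unlocked the safe, not the report; the report belongs to the translating event.
(d) Not entailed — the narrative places the unlocking before the watching, not after.
(e) Not entailed — the safe is the patient, not an instrument — Teo used a spoon.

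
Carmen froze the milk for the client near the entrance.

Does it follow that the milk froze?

yes

'Carmen froze the milk' is the causative; it entails the inchoative 'the milk froze'.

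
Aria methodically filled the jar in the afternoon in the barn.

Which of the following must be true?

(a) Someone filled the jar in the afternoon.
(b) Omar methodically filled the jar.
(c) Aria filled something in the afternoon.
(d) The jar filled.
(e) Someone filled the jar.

(a) Entailed — every conjunct here is already in the original filling event.
(b) Not entailed — the passage has Aria filling the jar, not Omar.
(c) Entailed — every conjunct here is already in the original filling event.
(d) Entailed — 'Aria filled the jar' is causative; it entails the inchoative 'the jar filled'.
(e) Entailed — this follows by dropping conjuncts from the filling event's description.

(a), (c), (d), (e)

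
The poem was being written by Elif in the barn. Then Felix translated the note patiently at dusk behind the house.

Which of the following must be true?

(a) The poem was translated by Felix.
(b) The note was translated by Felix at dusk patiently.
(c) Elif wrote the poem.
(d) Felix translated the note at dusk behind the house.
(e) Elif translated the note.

(a) Not entailed — Felix translated the note, not the poem; the poem belongs to the writing event.
(b) Entailed — dropping 'behind the house' leaves a sub-description the original still satisfies.
(c) Not entailed — 'was writing' is progressive on an accomplishment; it does not entail the completed 'wrote'.
(d) Entailed — dropping 'patiently' leaves a sub-description the original still satisfies.
(e) Not entailed — the passage has Felix translating the note, not Elif.

(b), (d)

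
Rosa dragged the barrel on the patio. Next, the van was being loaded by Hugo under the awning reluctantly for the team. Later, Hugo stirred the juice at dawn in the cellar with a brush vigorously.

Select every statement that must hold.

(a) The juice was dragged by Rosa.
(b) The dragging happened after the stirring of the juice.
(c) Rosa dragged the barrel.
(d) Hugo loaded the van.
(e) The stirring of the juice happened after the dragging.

(c), (e)

(a) Not entailed — Rosa dragged the barrel, not the juice; the juice belongs to the stirring event.
(b) Not entailed — the narrative places the dragging before the stirring, not after.
(c) Entailed — this follows by dropping conjuncts from the dragging event's description.
(d) Not entailed — 'was loading' is progressive on an accomplishment; it does not entail the completed 'loaded'.
(e) Entailed — the narrative places the dragging before the stirring.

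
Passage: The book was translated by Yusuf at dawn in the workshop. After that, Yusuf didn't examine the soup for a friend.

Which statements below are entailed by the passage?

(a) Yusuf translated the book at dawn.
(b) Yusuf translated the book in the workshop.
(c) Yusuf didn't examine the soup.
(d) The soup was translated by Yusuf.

(a) Entailed — dropping 'in the workshop' leaves a sub-description the original still satisfies.
(b) Entailed — dropping 'at dawn' leaves a sub-description the original still satisfies.
(c) Not entailed — dropping 'for a friend' under negation is not valid — the original leaves open that Yusuf examined the soup some other way.
(d) Not entailed — Yusuf translated the book, not the soup; the soup belongs to the examining event.

(a), (b)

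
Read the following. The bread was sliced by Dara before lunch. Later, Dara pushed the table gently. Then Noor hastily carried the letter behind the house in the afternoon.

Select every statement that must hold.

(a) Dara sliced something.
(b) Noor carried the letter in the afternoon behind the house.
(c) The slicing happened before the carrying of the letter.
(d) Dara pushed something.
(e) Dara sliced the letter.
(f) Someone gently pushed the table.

(a), (b), (c), (d), (f)

(a) Entailed — every conjunct here is already in the original slicing event.
(b) Entailed — dropping 'hastily' leaves a sub-description the original still satisfies.
(c) Entailed — the narrative places the slicing before the carrying.
(d) Entailed — this follows by dropping conjuncts from the pushing event's description.
(e) Not entailed — Dara sliced the bread, not the letter; the letter belongs to the carrying event.
(f) Entailed — this follows by dropping conjuncts from the pushing event's description.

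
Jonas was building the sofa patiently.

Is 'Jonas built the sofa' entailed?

no

'was building' is progressive; for an accomplishment like 'build the sofa', it doesn't entail completion.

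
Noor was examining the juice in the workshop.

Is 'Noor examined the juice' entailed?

yes

'examine' is atelic; if Noor was examining the juice, then Noor examined the juice (for some time).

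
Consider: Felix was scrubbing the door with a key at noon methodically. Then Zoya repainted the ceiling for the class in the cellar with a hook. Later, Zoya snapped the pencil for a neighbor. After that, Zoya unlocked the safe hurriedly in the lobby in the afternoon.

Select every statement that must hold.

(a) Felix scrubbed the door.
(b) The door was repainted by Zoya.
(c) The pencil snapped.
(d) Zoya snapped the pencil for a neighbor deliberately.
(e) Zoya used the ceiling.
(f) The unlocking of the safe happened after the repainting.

(a), (c), (f)

(a) Entailed — 'scrub' is an activity; 'was scrubbing' entails that some scrubbing happened, so 'scrubbed' holds.
(b) Not entailed — Zoya repainted the ceiling, not the door; the door belongs to the scrubbing event.
(c) Entailed — 'Zoya snapped the pencil' is causative; it entails the inchoative 'the pencil snapped'.
(d) Not entailed — 'deliberately' adds information not in the original event.
(e) Not entailed — the ceiling is the patient, not an instrument — Zoya used a hook.
(f) Entailed — the narrative places the repainting before the unlocking.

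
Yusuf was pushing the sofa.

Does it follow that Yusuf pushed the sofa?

yes

'push' is atelic; if Yusuf was pushing the sofa, then Yusuf pushed the sofa (for some time).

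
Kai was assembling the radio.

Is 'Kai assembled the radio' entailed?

'was assembling' is progressive; for an accomplishment like 'assemble the radio', it doesn't entail completion.

no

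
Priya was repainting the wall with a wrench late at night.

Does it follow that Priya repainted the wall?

'was repainting' is progressive; for an accomplishment like 'repaint the wall', it doesn't entail completion.

no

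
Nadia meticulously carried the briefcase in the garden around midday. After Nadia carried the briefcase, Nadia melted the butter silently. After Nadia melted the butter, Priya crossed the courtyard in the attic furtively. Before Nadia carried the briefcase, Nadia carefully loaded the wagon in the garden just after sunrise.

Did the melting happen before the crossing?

yes

The narrative orders the melting before the crossing.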